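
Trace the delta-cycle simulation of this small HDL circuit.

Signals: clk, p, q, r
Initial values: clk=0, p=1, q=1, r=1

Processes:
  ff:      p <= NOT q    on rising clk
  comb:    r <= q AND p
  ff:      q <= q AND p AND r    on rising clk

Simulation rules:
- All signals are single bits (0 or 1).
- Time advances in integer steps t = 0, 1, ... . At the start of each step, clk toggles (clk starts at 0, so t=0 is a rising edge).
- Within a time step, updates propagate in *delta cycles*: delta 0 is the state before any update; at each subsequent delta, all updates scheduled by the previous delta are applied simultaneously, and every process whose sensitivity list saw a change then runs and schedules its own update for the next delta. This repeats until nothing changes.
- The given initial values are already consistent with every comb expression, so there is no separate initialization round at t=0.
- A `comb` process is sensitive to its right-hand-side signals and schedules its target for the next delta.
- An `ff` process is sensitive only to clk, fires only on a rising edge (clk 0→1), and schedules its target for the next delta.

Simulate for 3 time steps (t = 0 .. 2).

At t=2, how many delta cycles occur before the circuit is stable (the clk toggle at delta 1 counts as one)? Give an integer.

t=0 Δ0: r=1 p=1 q=1 clk=0
  Δ1: clk:0→1
  Δ2: p:1→0
  Δ3: r:1→0
  (3Δ to stable)
t=1 Δ0: r=0 p=0 q=1 clk=1
  Δ1: clk:1→0
  (1Δ to stable)
t=2 Δ0: r=0 p=0 q=1 clk=0
  Δ1: clk:0→1
  Δ2: q:1→0
  (2Δ to stable)

2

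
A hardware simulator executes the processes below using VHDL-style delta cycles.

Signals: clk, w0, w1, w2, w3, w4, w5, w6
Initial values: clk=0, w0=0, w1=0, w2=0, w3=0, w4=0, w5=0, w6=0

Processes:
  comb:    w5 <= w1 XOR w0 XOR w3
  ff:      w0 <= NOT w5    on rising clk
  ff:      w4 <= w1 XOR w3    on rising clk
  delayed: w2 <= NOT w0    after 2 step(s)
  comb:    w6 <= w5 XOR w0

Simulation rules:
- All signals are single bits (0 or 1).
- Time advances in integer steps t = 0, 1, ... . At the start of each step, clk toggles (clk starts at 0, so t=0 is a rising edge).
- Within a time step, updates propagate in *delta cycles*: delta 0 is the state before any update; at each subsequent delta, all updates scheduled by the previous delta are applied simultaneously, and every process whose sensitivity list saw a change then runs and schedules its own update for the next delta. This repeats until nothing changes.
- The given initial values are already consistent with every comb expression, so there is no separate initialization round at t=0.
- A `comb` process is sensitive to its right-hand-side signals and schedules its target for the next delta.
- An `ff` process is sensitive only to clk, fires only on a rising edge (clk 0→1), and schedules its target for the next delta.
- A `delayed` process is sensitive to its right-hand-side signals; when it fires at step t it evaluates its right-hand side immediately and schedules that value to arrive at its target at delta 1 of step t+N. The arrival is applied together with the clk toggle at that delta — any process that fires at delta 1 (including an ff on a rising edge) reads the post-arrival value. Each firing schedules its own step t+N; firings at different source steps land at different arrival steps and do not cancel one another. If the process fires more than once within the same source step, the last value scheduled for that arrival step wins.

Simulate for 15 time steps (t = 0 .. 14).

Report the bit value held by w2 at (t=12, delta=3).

1

t0.Δ0 w6=0 w5=0 w3=0 clk=0 w2=0 w0=0 w1=0 w4=0
t0.Δ1 w6=0 w5=0 w3=0 clk=1 w2=0 w0=0 w1=0 w4=0
t0.Δ2 w6=0 w5=0 w3=0 clk=1 w2=0 w0=1 w1=0 w4=0
t0.Δ3 w6=1 w5=1 w3=0 clk=1 w2=0 w0=1 w1=0 w4=0
t0.Δ4 w6=0 w5=1 w3=0 clk=1 w2=0 w0=1 w1=0 w4=0
t1.Δ0 w6=0 w5=1 w3=0 clk=1 w2=0 w0=1 w1=0 w4=0
t1.Δ1 w6=0 w5=1 w3=0 clk=0 w2=0 w0=1 w1=0 w4=0
t2.Δ0 w6=0 w5=1 w3=0 clk=0 w2=0 w0=1 w1=0 w4=0
t2.Δ1 w6=0 w5=1 w3=0 clk=1 w2=0 w0=1 w1=0 w4=0
t2.Δ2 w6=0 w5=1 w3=0 clk=1 w2=0 w0=0 w1=0 w4=0
t2.Δ3 w6=1 w5=0 w3=0 clk=1 w2=0 w0=0 w1=0 w4=0
t2.Δ4 w6=0 w5=0 w3=0 clk=1 w2=0 w0=0 w1=0 w4=0
t3.Δ0 w6=0 w5=0 w3=0 clk=1 w2=0 w0=0 w1=0 w4=0
t3.Δ1 w6=0 w5=0 w3=0 clk=0 w2=0 w0=0 w1=0 w4=0
t4.Δ0 w6=0 w5=0 w3=0 clk=0 w2=0 w0=0 w1=0 w4=0
t4.Δ1 w6=0 w5=0 w3=0 clk=1 w2=1 w0=0 w1=0 w4=0
t4.Δ2 w6=0 w5=0 w3=0 clk=1 w2=1 w0=1 w1=0 w4=0
t4.Δ3 w6=1 w5=1 w3=0 clk=1 w2=1 w0=1 w1=0 w4=0
t4.Δ4 w6=0 w5=1 w3=0 clk=1 w2=1 w0=1 w1=0 w4=0
t5.Δ0 w6=0 w5=1 w3=0 clk=1 w2=1 w0=1 w1=0 w4=0
t5.Δ1 w6=0 w5=1 w3=0 clk=0 w2=1 w0=1 w1=0 w4=0
t6.Δ0 w6=0 w5=1 w3=0 clk=0 w2=1 w0=1 w1=0 w4=0
t6.Δ1 w6=0 w5=1 w3=0 clk=1 w2=0 w0=1 w1=0 w4=0
t6.Δ2 w6=0 w5=1 w3=0 clk=1 w2=0 w0=0 w1=0 w4=0
t6.Δ3 w6=1 w5=0 w3=0 clk=1 w2=0 w0=0 w1=0 w4=0
t6.Δ4 w6=0 w5=0 w3=0 clk=1 w2=0 w0=0 w1=0 w4=0
t7.Δ0 w6=0 w5=0 w3=0 clk=1 w2=0 w0=0 w1=0 w4=0
t7.Δ1 w6=0 w5=0 w3=0 clk=0 w2=0 w0=0 w1=0 w4=0
t8.Δ0 w6=0 w5=0 w3=0 clk=0 w2=0 w0=0 w1=0 w4=0
t8.Δ1 w6=0 w5=0 w3=0 clk=1 w2=1 w0=0 w1=0 w4=0
t8.Δ2 w6=0 w5=0 w3=0 clk=1 w2=1 w0=1 w1=0 w4=0
t8.Δ3 w6=1 w5=1 w3=0 clk=1 w2=1 w0=1 w1=0 w4=0
t8.Δ4 w6=0 w5=1 w3=0 clk=1 w2=1 w0=1 w1=0 w4=0
t9.Δ0 w6=0 w5=1 w3=0 clk=1 w2=1 w0=1 w1=0 w4=0
t9.Δ1 w6=0 w5=1 w3=0 clk=0 w2=1 w0=1 w1=0 w4=0
t10.Δ0 w6=0 w5=1 w3=0 clk=0 w2=1 w0=1 w1=0 w4=0
t10.Δ1 w6=0 w5=1 w3=0 clk=1 w2=0 w0=1 w1=0 w4=0
t10.Δ2 w6=0 w5=1 w3=0 clk=1 w2=0 w0=0 w1=0 w4=0
t10.Δ3 w6=1 w5=0 w3=0 clk=1 w2=0 w0=0 w1=0 w4=0
t10.Δ4 w6=0 w5=0 w3=0 clk=1 w2=0 w0=0 w1=0 w4=0
t11.Δ0 w6=0 w5=0 w3=0 clk=1 w2=0 w0=0 w1=0 w4=0
t11.Δ1 w6=0 w5=0 w3=0 clk=0 w2=0 w0=0 w1=0 w4=0
t12.Δ0 w6=0 w5=0 w3=0 clk=0 w2=0 w0=0 w1=0 w4=0
t12.Δ1 w6=0 w5=0 w3=0 clk=1 w2=1 w0=0 w1=0 w4=0
t12.Δ2 w6=0 w5=0 w3=0 clk=1 w2=1 w0=1 w1=0 w4=0
t12.Δ3 w6=1 w5=1 w3=0 clk=1 w2=1 w0=1 w1=0 w4=0
t12.Δ4 w6=0 w5=1 w3=0 clk=1 w2=1 w0=1 w1=0 w4=0
t13.Δ0 w6=0 w5=1 w3=0 clk=1 w2=1 w0=1 w1=0 w4=0
t13.Δ1 w6=0 w5=1 w3=0 clk=0 w2=1 w0=1 w1=0 w4=0
t14.Δ0 w6=0 w5=1 w3=0 clk=0 w2=1 w0=1 w1=0 w4=0
t14.Δ1 w6=0 w5=1 w3=0 clk=1 w2=0 w0=1 w1=0 w4=0
t14.Δ2 w6=0 w5=1 w3=0 clk=1 w2=0 w0=0 w1=0 w4=0
t14.Δ3 w6=1 w5=0 w3=0 clk=1 w2=0 w0=0 w1=0 w4=0
t14.Δ4 w6=0 w5=0 w3=0 clk=1 w2=0 w0=0 w1=0 w4=0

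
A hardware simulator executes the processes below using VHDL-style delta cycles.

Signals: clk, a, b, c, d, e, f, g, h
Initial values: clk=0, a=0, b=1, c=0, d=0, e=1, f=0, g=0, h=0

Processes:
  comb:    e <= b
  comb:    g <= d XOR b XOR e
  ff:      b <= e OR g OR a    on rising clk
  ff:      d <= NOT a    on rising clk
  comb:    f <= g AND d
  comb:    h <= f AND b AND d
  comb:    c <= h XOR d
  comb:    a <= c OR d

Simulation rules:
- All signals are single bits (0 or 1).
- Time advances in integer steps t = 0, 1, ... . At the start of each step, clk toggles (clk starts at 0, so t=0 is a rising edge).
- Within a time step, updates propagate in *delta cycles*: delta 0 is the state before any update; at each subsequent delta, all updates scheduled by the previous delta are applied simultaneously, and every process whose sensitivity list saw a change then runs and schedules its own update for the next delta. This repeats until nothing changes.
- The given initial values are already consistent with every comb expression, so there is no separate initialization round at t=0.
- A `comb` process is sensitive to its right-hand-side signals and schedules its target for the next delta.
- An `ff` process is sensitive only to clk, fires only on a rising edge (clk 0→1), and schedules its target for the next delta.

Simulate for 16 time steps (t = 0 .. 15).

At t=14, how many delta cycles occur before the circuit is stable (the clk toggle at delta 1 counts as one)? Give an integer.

5

[bits: c,d,clk,f,h,a,g,e,b]
t=0: Δ0=000000011 Δ1=001000011 Δ2=011000011 Δ3=111001111 Δ4=111101111 Δ5=111111111 Δ6=011111111 | 6Δ
t=1: Δ0=011111111 Δ1=010111111 | 1Δ
t=2: Δ0=010111111 Δ1=011111111 Δ2=001111111 Δ3=101000011 Δ4=001001011 Δ5=001000011 | 5Δ
t=3: Δ0=001000011 Δ1=000000011 | 1Δ
t=4: Δ0=000000011 Δ1=001000011 Δ2=011000011 Δ3=111001111 Δ4=111101111 Δ5=111111111 Δ6=011111111 | 6Δ
t=5: Δ0=011111111 Δ1=010111111 | 1Δ
t=6: Δ0=010111111 Δ1=011111111 Δ2=001111111 Δ3=101000011 Δ4=001001011 Δ5=001000011 | 5Δ
t=7: Δ0=001000011 Δ1=000000011 | 1Δ
t=8: Δ0=000000011 Δ1=001000011 Δ2=011000011 Δ3=111001111 Δ4=111101111 Δ5=111111111 Δ6=011111111 | 6Δ
t=9: Δ0=011111111 Δ1=010111111 | 1Δ
t=10: Δ0=010111111 Δ1=011111111 Δ2=001111111 Δ3=101000011 Δ4=001001011 Δ5=001000011 | 5Δ
t=11: Δ0=001000011 Δ1=000000011 | 1Δ
t=12: Δ0=000000011 Δ1=001000011 Δ2=011000011 Δ3=111001111 Δ4=111101111 Δ5=111111111 Δ6=011111111 | 6Δ
t=13: Δ0=011111111 Δ1=010111111 | 1Δ
t=14: Δ0=010111111 Δ1=011111111 Δ2=001111111 Δ3=101000011 Δ4=001001011 Δ5=001000011 | 5Δ
t=15: Δ0=001000011 Δ1=000000011 | 1Δ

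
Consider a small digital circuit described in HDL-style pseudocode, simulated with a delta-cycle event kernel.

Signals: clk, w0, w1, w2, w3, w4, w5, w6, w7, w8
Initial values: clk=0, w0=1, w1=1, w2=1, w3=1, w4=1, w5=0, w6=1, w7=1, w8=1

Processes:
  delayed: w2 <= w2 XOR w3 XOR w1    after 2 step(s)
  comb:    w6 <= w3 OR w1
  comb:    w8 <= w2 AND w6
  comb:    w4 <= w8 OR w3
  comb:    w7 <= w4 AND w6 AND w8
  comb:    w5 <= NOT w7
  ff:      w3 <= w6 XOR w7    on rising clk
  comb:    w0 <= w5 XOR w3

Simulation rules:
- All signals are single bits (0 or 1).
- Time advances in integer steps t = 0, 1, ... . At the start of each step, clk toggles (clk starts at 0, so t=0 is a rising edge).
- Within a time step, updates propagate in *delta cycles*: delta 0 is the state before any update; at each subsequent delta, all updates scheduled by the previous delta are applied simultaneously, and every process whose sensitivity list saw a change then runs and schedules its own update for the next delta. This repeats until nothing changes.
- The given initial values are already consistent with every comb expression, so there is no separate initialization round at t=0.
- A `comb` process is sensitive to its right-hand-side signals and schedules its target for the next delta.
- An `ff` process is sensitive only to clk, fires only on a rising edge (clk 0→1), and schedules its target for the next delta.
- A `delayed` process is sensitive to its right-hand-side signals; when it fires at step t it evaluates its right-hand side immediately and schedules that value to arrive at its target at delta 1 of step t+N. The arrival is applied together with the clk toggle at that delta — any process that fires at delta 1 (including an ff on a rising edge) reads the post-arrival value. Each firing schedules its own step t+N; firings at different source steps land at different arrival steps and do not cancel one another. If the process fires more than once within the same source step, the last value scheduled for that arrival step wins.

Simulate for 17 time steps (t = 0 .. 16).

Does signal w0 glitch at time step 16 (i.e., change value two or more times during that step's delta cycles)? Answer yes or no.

yes

[bits: clk,w0,w6,w4,w3,w7,w8,w5,w2,w1]
t=0: Δ0=0111111011 Δ1=1111111011 Δ2=1111011011 Δ3=1011011011 | 3Δ
t=1: Δ0=1011011011 Δ1=0011011011 | 1Δ
t=2: Δ0=0011011011 Δ1=1011011001 Δ2=1011010001 Δ3=1010000001 Δ4=1010000101 Δ5=1110000101 | 5Δ
t=3: Δ0=1110000101 Δ1=0110000101 | 1Δ
t=4: Δ0=0110000101 Δ1=1110000111 Δ2=1110101111 Δ3=1011101111 Δ4=1011111111 Δ5=1011111011 Δ6=1111111011 | 6Δ
t=5: Δ0=1111111011 Δ1=0111111011 | 1Δ
t=6: Δ0=0111111011 Δ1=1111111011 Δ2=1111011011 Δ3=1011011011 | 3Δ
t=7: Δ0=1011011011 Δ1=0011011011 | 1Δ
t=8: Δ0=0011011011 Δ1=1011011001 Δ2=1011010001 Δ3=1010000001 Δ4=1010000101 Δ5=1110000101 | 5Δ
t=9: Δ0=1110000101 Δ1=0110000101 | 1Δ
t=10: Δ0=0110000101 Δ1=1110000111 Δ2=1110101111 Δ3=1011101111 Δ4=1011111111 Δ5=1011111011 Δ6=1111111011 | 6Δ
t=11: Δ0=1111111011 Δ1=0111111011 | 1Δ
t=12: Δ0=0111111011 Δ1=1111111011 Δ2=1111011011 Δ3=1011011011 | 3Δ
t=13: Δ0=1011011011 Δ1=0011011011 | 1Δ
t=14: Δ0=0011011011 Δ1=1011011001 Δ2=1011010001 Δ3=1010000001 Δ4=1010000101 Δ5=1110000101 | 5Δ
t=15: Δ0=1110000101 Δ1=0110000101 | 1Δ
t=16: Δ0=0110000101 Δ1=1110000111 Δ2=1110101111 Δ3=1011101111 Δ4=1011111111 Δ5=1011111011 Δ6=1111111011 | 6Δ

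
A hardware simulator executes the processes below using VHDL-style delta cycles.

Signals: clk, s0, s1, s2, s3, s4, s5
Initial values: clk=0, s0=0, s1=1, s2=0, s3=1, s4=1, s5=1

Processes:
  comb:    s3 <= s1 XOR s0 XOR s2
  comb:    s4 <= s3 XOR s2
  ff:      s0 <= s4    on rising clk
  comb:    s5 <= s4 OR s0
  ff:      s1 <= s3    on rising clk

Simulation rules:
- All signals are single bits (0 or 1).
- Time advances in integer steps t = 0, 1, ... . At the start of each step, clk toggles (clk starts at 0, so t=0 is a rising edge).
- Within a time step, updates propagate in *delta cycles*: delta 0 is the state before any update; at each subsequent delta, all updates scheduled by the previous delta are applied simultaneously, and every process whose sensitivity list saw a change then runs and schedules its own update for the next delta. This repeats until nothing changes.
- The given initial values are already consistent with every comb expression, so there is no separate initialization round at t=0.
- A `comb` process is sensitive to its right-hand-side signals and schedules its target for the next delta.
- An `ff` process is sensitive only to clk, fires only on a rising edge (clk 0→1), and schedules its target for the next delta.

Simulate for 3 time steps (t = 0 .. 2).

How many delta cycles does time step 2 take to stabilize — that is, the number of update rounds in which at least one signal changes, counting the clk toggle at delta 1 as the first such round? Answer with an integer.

[bits: s0,s1,s3,clk,s4,s2,s5]
t=0: Δ0=0110101 Δ1=0111101 Δ2=1111101 Δ3=1101101 Δ4=1101001 | 4Δ
t=1: Δ0=1101001 Δ1=1100001 | 1Δ
t=2: Δ0=1100001 Δ1=1101001 Δ2=0001001 Δ3=0001000 | 3Δ

3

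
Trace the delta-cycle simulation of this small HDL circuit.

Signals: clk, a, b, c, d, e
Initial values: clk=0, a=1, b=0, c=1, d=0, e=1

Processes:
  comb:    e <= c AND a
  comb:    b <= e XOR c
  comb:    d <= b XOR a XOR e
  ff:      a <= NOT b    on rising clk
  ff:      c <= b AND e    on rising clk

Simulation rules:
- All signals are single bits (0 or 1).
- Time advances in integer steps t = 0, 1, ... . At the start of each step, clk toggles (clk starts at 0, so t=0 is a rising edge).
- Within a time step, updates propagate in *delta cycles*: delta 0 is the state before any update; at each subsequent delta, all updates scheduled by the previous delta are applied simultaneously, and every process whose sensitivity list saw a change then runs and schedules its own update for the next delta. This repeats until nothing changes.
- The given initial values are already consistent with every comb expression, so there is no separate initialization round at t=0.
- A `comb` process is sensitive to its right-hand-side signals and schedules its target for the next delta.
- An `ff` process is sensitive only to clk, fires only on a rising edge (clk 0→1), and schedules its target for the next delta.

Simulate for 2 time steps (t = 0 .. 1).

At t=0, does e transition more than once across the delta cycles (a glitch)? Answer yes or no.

no

t=0 Δ0: c=1 e=1 clk=0 b=0 a=1 d=0
  Δ1: clk:0→1
  Δ2: c:1→0
  Δ3: e:1→0, b:0→1
  Δ4: b:1→0
  Δ5: d:0→1
  (5Δ to stable)
t=1 Δ0: c=0 e=0 clk=1 b=0 a=1 d=1
  Δ1: clk:1→0
  (1Δ to stable)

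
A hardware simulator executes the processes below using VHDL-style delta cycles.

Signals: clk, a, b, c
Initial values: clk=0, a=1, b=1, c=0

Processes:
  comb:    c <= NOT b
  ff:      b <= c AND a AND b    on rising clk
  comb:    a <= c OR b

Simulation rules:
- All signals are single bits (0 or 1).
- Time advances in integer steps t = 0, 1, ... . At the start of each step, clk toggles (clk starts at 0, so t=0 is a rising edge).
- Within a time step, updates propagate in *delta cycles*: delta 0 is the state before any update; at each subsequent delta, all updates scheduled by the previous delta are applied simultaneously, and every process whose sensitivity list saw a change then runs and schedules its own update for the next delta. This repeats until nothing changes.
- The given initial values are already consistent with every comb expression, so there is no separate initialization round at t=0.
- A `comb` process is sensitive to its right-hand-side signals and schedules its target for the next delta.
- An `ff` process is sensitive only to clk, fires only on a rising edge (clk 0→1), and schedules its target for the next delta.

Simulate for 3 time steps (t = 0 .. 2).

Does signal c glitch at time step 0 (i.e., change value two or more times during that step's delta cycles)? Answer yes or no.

t0.Δ0 a=1 c=0 b=1 clk=0
t0.Δ1 a=1 c=0 b=1 clk=1
t0.Δ2 a=1 c=0 b=0 clk=1
t0.Δ3 a=0 c=1 b=0 clk=1
t0.Δ4 a=1 c=1 b=0 clk=1
t1.Δ0 a=1 c=1 b=0 clk=1
t1.Δ1 a=1 c=1 b=0 clk=0
t2.Δ0 a=1 c=1 b=0 clk=0
t2.Δ1 a=1 c=1 b=0 clk=1

no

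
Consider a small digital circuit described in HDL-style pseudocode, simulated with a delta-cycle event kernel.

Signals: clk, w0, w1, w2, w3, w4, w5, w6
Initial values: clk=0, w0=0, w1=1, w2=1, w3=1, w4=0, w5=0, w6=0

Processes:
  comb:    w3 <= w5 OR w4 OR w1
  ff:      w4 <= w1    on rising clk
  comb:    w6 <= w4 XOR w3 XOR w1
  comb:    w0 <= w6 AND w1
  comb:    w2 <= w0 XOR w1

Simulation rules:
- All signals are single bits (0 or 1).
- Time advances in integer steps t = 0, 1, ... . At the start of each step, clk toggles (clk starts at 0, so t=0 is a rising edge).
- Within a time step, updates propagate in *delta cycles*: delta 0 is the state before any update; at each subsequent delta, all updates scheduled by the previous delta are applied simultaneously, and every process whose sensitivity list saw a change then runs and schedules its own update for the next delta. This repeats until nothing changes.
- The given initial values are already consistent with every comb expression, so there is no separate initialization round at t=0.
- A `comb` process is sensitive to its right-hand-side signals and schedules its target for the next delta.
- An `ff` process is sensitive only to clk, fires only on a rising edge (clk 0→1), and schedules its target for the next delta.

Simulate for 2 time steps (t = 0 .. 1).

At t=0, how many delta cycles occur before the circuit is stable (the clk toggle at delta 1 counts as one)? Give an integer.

t=0 Δ0: w3=1 w1=1 w5=0 w4=0 w2=1 w0=0 clk=0 w6=0
  Δ1: clk:0→1
  Δ2: w4:0→1
  Δ3: w6:0→1
  Δ4: w0:0→1
  Δ5: w2:1→0
  (5Δ to stable)
t=1 Δ0: w3=1 w1=1 w5=0 w4=1 w2=0 w0=1 clk=1 w6=1
  Δ1: clk:1→0
  (1Δ to stable)

5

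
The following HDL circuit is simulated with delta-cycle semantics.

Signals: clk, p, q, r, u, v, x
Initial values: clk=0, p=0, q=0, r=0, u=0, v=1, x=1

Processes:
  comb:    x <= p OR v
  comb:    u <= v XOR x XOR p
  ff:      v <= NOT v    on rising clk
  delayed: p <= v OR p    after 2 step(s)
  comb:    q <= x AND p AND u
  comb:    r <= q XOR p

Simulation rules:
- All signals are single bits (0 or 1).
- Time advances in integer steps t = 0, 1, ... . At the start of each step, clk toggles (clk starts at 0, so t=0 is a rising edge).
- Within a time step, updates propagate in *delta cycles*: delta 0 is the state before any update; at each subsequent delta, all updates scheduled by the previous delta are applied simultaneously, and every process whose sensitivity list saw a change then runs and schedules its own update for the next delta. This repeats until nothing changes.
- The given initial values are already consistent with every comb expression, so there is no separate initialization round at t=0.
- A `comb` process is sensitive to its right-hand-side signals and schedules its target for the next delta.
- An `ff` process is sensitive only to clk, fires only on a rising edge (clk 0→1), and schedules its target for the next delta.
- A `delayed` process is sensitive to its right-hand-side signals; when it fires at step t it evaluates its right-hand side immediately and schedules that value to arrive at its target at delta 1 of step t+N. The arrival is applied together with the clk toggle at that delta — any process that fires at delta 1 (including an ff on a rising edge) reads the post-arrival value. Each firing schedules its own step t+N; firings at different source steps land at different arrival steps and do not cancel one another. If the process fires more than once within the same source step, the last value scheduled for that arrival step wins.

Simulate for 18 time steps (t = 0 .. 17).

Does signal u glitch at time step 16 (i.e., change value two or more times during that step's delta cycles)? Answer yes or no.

t0.Δ0 clk=0 v=1 r=0 u=0 q=0 x=1 p=0
t0.Δ1 clk=1 v=1 r=0 u=0 q=0 x=1 p=0
t0.Δ2 clk=1 v=0 r=0 u=0 q=0 x=1 p=0
t0.Δ3 clk=1 v=0 r=0 u=1 q=0 x=0 p=0
t0.Δ4 clk=1 v=0 r=0 u=0 q=0 x=0 p=0
t1.Δ0 clk=1 v=0 r=0 u=0 q=0 x=0 p=0
t1.Δ1 clk=0 v=0 r=0 u=0 q=0 x=0 p=0
t2.Δ0 clk=0 v=0 r=0 u=0 q=0 x=0 p=0
t2.Δ1 clk=1 v=0 r=0 u=0 q=0 x=0 p=0
t2.Δ2 clk=1 v=1 r=0 u=0 q=0 x=0 p=0
t2.Δ3 clk=1 v=1 r=0 u=1 q=0 x=1 p=0
t2.Δ4 clk=1 v=1 r=0 u=0 q=0 x=1 p=0
t3.Δ0 clk=1 v=1 r=0 u=0 q=0 x=1 p=0
t3.Δ1 clk=0 v=1 r=0 u=0 q=0 x=1 p=0
t4.Δ0 clk=0 v=1 r=0 u=0 q=0 x=1 p=0
t4.Δ1 clk=1 v=1 r=0 u=0 q=0 x=1 p=1
t4.Δ2 clk=1 v=0 r=1 u=1 q=0 x=1 p=1
t4.Δ3 clk=1 v=0 r=1 u=0 q=1 x=1 p=1
t4.Δ4 clk=1 v=0 r=0 u=0 q=0 x=1 p=1
t4.Δ5 clk=1 v=0 r=1 u=0 q=0 x=1 p=1
t5.Δ0 clk=1 v=0 r=1 u=0 q=0 x=1 p=1
t5.Δ1 clk=0 v=0 r=1 u=0 q=0 x=1 p=1
t6.Δ0 clk=0 v=0 r=1 u=0 q=0 x=1 p=1
t6.Δ1 clk=1 v=0 r=1 u=0 q=0 x=1 p=1
t6.Δ2 clk=1 v=1 r=1 u=0 q=0 x=1 p=1
t6.Δ3 clk=1 v=1 r=1 u=1 q=0 x=1 p=1
t6.Δ4 clk=1 v=1 r=1 u=1 q=1 x=1 p=1
t6.Δ5 clk=1 v=1 r=0 u=1 q=1 x=1 p=1
t7.Δ0 clk=1 v=1 r=0 u=1 q=1 x=1 p=1
t7.Δ1 clk=0 v=1 r=0 u=1 q=1 x=1 p=1
t8.Δ0 clk=0 v=1 r=0 u=1 q=1 x=1 p=1
t8.Δ1 clk=1 v=1 r=0 u=1 q=1 x=1 p=1
t8.Δ2 clk=1 v=0 r=0 u=1 q=1 x=1 p=1
t8.Δ3 clk=1 v=0 r=0 u=0 q=1 x=1 p=1
t8.Δ4 clk=1 v=0 r=0 u=0 q=0 x=1 p=1
t8.Δ5 clk=1 v=0 r=1 u=0 q=0 x=1 p=1
t9.Δ0 clk=1 v=0 r=1 u=0 q=0 x=1 p=1
t9.Δ1 clk=0 v=0 r=1 u=0 q=0 x=1 p=1
t10.Δ0 clk=0 v=0 r=1 u=0 q=0 x=1 p=1
t10.Δ1 clk=1 v=0 r=1 u=0 q=0 x=1 p=1
t10.Δ2 clk=1 v=1 r=1 u=0 q=0 x=1 p=1
t10.Δ3 clk=1 v=1 r=1 u=1 q=0 x=1 p=1
t10.Δ4 clk=1 v=1 r=1 u=1 q=1 x=1 p=1
t10.Δ5 clk=1 v=1 r=0 u=1 q=1 x=1 p=1
t11.Δ0 clk=1 v=1 r=0 u=1 q=1 x=1 p=1
t11.Δ1 clk=0 v=1 r=0 u=1 q=1 x=1 p=1
t12.Δ0 clk=0 v=1 r=0 u=1 q=1 x=1 p=1
t12.Δ1 clk=1 v=1 r=0 u=1 q=1 x=1 p=1
t12.Δ2 clk=1 v=0 r=0 u=1 q=1 x=1 p=1
t12.Δ3 clk=1 v=0 r=0 u=0 q=1 x=1 p=1
t12.Δ4 clk=1 v=0 r=0 u=0 q=0 x=1 p=1
t12.Δ5 clk=1 v=0 r=1 u=0 q=0 x=1 p=1
t13.Δ0 clk=1 v=0 r=1 u=0 q=0 x=1 p=1
t13.Δ1 clk=0 v=0 r=1 u=0 q=0 x=1 p=1
t14.Δ0 clk=0 v=0 r=1 u=0 q=0 x=1 p=1
t14.Δ1 clk=1 v=0 r=1 u=0 q=0 x=1 p=1
t14.Δ2 clk=1 v=1 r=1 u=0 q=0 x=1 p=1
t14.Δ3 clk=1 v=1 r=1 u=1 q=0 x=1 p=1
t14.Δ4 clk=1 v=1 r=1 u=1 q=1 x=1 p=1
t14.Δ5 clk=1 v=1 r=0 u=1 q=1 x=1 p=1
t15.Δ0 clk=1 v=1 r=0 u=1 q=1 x=1 p=1
t15.Δ1 clk=0 v=1 r=0 u=1 q=1 x=1 p=1
t16.Δ0 clk=0 v=1 r=0 u=1 q=1 x=1 p=1
t16.Δ1 clk=1 v=1 r=0 u=1 q=1 x=1 p=1
t16.Δ2 clk=1 v=0 r=0 u=1 q=1 x=1 p=1
t16.Δ3 clk=1 v=0 r=0 u=0 q=1 x=1 p=1
t16.Δ4 clk=1 v=0 r=0 u=0 q=0 x=1 p=1
t16.Δ5 clk=1 v=0 r=1 u=0 q=0 x=1 p=1
t17.Δ0 clk=1 v=0 r=1 u=0 q=0 x=1 p=1
t17.Δ1 clk=0 v=0 r=1 u=0 q=0 x=1 p=1

no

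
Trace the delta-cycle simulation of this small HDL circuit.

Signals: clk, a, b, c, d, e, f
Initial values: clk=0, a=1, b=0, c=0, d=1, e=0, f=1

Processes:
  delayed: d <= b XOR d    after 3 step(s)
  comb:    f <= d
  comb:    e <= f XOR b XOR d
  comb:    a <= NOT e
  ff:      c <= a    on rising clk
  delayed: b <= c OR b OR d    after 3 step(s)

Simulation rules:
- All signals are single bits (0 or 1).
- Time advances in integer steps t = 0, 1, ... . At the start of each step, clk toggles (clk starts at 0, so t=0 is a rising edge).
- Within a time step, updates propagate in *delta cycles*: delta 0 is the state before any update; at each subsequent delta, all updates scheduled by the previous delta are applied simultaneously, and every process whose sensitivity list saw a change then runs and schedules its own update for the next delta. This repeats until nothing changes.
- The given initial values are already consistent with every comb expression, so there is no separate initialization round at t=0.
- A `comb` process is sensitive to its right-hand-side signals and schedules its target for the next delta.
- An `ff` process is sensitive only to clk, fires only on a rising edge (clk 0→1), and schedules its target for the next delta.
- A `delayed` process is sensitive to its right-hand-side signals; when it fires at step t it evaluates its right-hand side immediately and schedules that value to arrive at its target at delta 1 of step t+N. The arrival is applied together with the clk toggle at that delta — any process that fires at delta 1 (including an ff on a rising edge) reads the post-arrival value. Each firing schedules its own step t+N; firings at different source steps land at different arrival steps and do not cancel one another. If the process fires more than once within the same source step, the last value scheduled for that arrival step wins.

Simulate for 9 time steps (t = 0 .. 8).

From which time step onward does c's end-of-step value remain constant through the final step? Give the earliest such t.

4

[bits: c,b,a,clk,f,e,d]
t=0: Δ0=0010101 Δ1=0011101 Δ2=1011101 | 2Δ
t=1: Δ0=1011101 Δ1=1010101 | 1Δ
t=2: Δ0=1010101 Δ1=1011101 | 1Δ
t=3: Δ0=1011101 Δ1=1110101 Δ2=1110111 Δ3=1100111 | 3Δ
t=4: Δ0=1100111 Δ1=1101111 Δ2=0101111 | 2Δ
t=5: Δ0=0101111 Δ1=0100111 | 1Δ
t=6: Δ0=0100111 Δ1=0101110 Δ2=0101000 Δ3=0111010 Δ4=0101010 | 4Δ
t=7: Δ0=0101010 Δ1=0100010 | 1Δ
t=8: Δ0=0100010 Δ1=0101010 | 1Δ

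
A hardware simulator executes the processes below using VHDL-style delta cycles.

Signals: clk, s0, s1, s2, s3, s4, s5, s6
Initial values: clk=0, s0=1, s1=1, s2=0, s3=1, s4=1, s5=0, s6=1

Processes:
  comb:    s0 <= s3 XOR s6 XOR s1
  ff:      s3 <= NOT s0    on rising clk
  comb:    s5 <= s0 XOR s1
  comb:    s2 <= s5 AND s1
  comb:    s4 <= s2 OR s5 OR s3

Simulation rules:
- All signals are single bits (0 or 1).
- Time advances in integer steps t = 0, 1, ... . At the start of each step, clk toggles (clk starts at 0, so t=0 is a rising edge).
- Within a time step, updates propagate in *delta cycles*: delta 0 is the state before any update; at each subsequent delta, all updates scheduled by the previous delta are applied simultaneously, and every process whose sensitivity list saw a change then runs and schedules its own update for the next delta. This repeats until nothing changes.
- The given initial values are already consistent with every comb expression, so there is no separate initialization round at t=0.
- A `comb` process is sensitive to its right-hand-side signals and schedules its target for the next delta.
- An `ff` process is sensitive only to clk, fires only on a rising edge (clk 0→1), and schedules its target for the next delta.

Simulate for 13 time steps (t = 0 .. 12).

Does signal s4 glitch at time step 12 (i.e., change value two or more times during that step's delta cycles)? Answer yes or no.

yes

t=0 Δ0: s1=1 s6=1 s3=1 s2=0 s0=1 s4=1 s5=0 clk=0
  Δ1: clk:0→1
  Δ2: s3:1→0
  Δ3: s0:1→0, s4:1→0
  Δ4: s5:0→1
  Δ5: s2:0→1, s4:0→1
  (5Δ to stable)
t=1 Δ0: s1=1 s6=1 s3=0 s2=1 s0=0 s4=1 s5=1 clk=1
  Δ1: clk:1→0
  (1Δ to stable)
t=2 Δ0: s1=1 s6=1 s3=0 s2=1 s0=0 s4=1 s5=1 clk=0
  Δ1: clk:0→1
  Δ2: s3:0→1
  Δ3: s0:0→1
  Δ4: s5:1→0
  Δ5: s2:1→0
  (5Δ to stable)
t=3 Δ0: s1=1 s6=1 s3=1 s2=0 s0=1 s4=1 s5=0 clk=1
  Δ1: clk:1→0
  (1Δ to stable)
t=4 Δ0: s1=1 s6=1 s3=1 s2=0 s0=1 s4=1 s5=0 clk=0
  Δ1: clk:0→1
  Δ2: s3:1→0
  Δ3: s0:1→0, s4:1→0
  Δ4: s5:0→1
  Δ5: s2:0→1, s4:0→1
  (5Δ to stable)
t=5 Δ0: s1=1 s6=1 s3=0 s2=1 s0=0 s4=1 s5=1 clk=1
  Δ1: clk:1→0
  (1Δ to stable)
t=6 Δ0: s1=1 s6=1 s3=0 s2=1 s0=0 s4=1 s5=1 clk=0
  Δ1: clk:0→1
  Δ2: s3:0→1
  Δ3: s0:0→1
  Δ4: s5:1→0
  Δ5: s2:1→0
  (5Δ to stable)
t=7 Δ0: s1=1 s6=1 s3=1 s2=0 s0=1 s4=1 s5=0 clk=1
  Δ1: clk:1→0
  (1Δ to stable)
t=8 Δ0: s1=1 s6=1 s3=1 s2=0 s0=1 s4=1 s5=0 clk=0
  Δ1: clk:0→1
  Δ2: s3:1→0
  Δ3: s0:1→0, s4:1→0
  Δ4: s5:0→1
  Δ5: s2:0→1, s4:0→1
  (5Δ to stable)
t=9 Δ0: s1=1 s6=1 s3=0 s2=1 s0=0 s4=1 s5=1 clk=1
  Δ1: clk:1→0
  (1Δ to stable)
t=10 Δ0: s1=1 s6=1 s3=0 s2=1 s0=0 s4=1 s5=1 clk=0
  Δ1: clk:0→1
  Δ2: s3:0→1
  Δ3: s0:0→1
  Δ4: s5:1→0
  Δ5: s2:1→0
  (5Δ to stable)
t=11 Δ0: s1=1 s6=1 s3=1 s2=0 s0=1 s4=1 s5=0 clk=1
  Δ1: clk:1→0
  (1Δ to stable)
t=12 Δ0: s1=1 s6=1 s3=1 s2=0 s0=1 s4=1 s5=0 clk=0
  Δ1: clk:0→1
  Δ2: s3:1→0
  Δ3: s0:1→0, s4:1→0
  Δ4: s5:0→1
  Δ5: s2:0→1, s4:0→1
  (5Δ to stable)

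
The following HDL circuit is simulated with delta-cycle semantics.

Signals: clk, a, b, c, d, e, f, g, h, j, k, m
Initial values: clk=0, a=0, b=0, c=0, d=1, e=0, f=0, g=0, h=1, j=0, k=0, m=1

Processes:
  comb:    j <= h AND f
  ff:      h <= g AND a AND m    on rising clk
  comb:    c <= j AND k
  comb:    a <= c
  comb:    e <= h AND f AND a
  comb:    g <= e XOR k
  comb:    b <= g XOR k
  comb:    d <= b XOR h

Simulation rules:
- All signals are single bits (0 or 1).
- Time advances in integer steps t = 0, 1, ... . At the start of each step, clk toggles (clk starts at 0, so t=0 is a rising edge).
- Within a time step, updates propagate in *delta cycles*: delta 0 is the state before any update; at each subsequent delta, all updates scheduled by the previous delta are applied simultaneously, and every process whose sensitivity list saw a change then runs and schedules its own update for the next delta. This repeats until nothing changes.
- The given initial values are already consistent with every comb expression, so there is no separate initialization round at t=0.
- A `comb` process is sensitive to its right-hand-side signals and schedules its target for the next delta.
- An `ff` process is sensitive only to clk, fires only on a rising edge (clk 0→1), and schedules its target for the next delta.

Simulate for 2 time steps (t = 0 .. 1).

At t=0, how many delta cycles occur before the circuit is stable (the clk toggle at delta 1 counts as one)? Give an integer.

3

t=0 Δ0: g=0 clk=0 m=1 b=0 a=0 j=0 d=1 f=0 k=0 c=0 e=0 h=1
  Δ1: clk:0→1
  Δ2: h:1→0
  Δ3: d:1→0
  (3Δ to stable)
t=1 Δ0: g=0 clk=1 m=1 b=0 a=0 j=0 d=0 f=0 k=0 c=0 e=0 h=0
  Δ1: clk:1→0
  (1Δ to stable)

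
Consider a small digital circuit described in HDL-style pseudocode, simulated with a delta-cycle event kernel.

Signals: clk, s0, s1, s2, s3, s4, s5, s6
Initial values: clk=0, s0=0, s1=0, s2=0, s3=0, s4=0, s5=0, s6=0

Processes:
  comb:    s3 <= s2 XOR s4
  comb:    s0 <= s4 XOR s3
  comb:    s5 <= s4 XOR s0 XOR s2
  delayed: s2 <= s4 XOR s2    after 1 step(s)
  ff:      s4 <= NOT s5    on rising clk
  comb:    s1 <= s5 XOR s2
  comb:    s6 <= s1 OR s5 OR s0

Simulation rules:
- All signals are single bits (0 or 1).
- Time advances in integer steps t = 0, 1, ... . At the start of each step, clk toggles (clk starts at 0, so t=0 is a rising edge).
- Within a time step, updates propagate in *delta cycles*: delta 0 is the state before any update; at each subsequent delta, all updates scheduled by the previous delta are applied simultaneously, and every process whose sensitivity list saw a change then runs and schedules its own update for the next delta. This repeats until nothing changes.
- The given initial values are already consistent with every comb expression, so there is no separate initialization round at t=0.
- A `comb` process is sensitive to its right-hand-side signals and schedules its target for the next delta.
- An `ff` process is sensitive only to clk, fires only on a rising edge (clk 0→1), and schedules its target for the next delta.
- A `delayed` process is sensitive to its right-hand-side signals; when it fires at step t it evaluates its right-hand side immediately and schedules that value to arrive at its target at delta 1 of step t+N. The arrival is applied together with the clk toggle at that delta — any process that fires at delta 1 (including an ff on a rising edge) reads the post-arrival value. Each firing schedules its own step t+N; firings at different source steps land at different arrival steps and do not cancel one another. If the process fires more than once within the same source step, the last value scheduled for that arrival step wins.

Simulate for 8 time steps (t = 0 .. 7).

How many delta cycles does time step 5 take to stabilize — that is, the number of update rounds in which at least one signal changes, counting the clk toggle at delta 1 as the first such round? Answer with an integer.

5

t0.Δ0 clk=0 s3=0 s5=0 s0=0 s6=0 s4=0 s1=0 s2=0
t0.Δ1 clk=1 s3=0 s5=0 s0=0 s6=0 s4=0 s1=0 s2=0
t0.Δ2 clk=1 s3=0 s5=0 s0=0 s6=0 s4=1 s1=0 s2=0
t0.Δ3 clk=1 s3=1 s5=1 s0=1 s6=0 s4=1 s1=0 s2=0
t0.Δ4 clk=1 s3=1 s5=0 s0=0 s6=1 s4=1 s1=1 s2=0
t0.Δ5 clk=1 s3=1 s5=1 s0=0 s6=1 s4=1 s1=0 s2=0
t0.Δ6 clk=1 s3=1 s5=1 s0=0 s6=1 s4=1 s1=1 s2=0
t1.Δ0 clk=1 s3=1 s5=1 s0=0 s6=1 s4=1 s1=1 s2=0
t1.Δ1 clk=0 s3=1 s5=1 s0=0 s6=1 s4=1 s1=1 s2=1
t1.Δ2 clk=0 s3=0 s5=0 s0=0 s6=1 s4=1 s1=0 s2=1
t1.Δ3 clk=0 s3=0 s5=0 s0=1 s6=0 s4=1 s1=1 s2=1
t1.Δ4 clk=0 s3=0 s5=1 s0=1 s6=1 s4=1 s1=1 s2=1
t1.Δ5 clk=0 s3=0 s5=1 s0=1 s6=1 s4=1 s1=0 s2=1
t2.Δ0 clk=0 s3=0 s5=1 s0=1 s6=1 s4=1 s1=0 s2=1
t2.Δ1 clk=1 s3=0 s5=1 s0=1 s6=1 s4=1 s1=0 s2=0
t2.Δ2 clk=1 s3=1 s5=0 s0=1 s6=1 s4=0 s1=1 s2=0
t2.Δ3 clk=1 s3=0 s5=1 s0=1 s6=1 s4=0 s1=0 s2=0
t2.Δ4 clk=1 s3=0 s5=1 s0=0 s6=1 s4=0 s1=1 s2=0
t2.Δ5 clk=1 s3=0 s5=0 s0=0 s6=1 s4=0 s1=1 s2=0
t2.Δ6 clk=1 s3=0 s5=0 s0=0 s6=1 s4=0 s1=0 s2=0
t2.Δ7 clk=1 s3=0 s5=0 s0=0 s6=0 s4=0 s1=0 s2=0
t3.Δ0 clk=1 s3=0 s5=0 s0=0 s6=0 s4=0 s1=0 s2=0
t3.Δ1 clk=0 s3=0 s5=0 s0=0 s6=0 s4=0 s1=0 s2=0
t4.Δ0 clk=0 s3=0 s5=0 s0=0 s6=0 s4=0 s1=0 s2=0
t4.Δ1 clk=1 s3=0 s5=0 s0=0 s6=0 s4=0 s1=0 s2=0
t4.Δ2 clk=1 s3=0 s5=0 s0=0 s6=0 s4=1 s1=0 s2=0
t4.Δ3 clk=1 s3=1 s5=1 s0=1 s6=0 s4=1 s1=0 s2=0
t4.Δ4 clk=1 s3=1 s5=0 s0=0 s6=1 s4=1 s1=1 s2=0
t4.Δ5 clk=1 s3=1 s5=1 s0=0 s6=1 s4=1 s1=0 s2=0
t4.Δ6 clk=1 s3=1 s5=1 s0=0 s6=1 s4=1 s1=1 s2=0
t5.Δ0 clk=1 s3=1 s5=1 s0=0 s6=1 s4=1 s1=1 s2=0
t5.Δ1 clk=0 s3=1 s5=1 s0=0 s6=1 s4=1 s1=1 s2=1
t5.Δ2 clk=0 s3=0 s5=0 s0=0 s6=1 s4=1 s1=0 s2=1
t5.Δ3 clk=0 s3=0 s5=0 s0=1 s6=0 s4=1 s1=1 s2=1
t5.Δ4 clk=0 s3=0 s5=1 s0=1 s6=1 s4=1 s1=1 s2=1
t5.Δ5 clk=0 s3=0 s5=1 s0=1 s6=1 s4=1 s1=0 s2=1
t6.Δ0 clk=0 s3=0 s5=1 s0=1 s6=1 s4=1 s1=0 s2=1
t6.Δ1 clk=1 s3=0 s5=1 s0=1 s6=1 s4=1 s1=0 s2=0
t6.Δ2 clk=1 s3=1 s5=0 s0=1 s6=1 s4=0 s1=1 s2=0
t6.Δ3 clk=1 s3=0 s5=1 s0=1 s6=1 s4=0 s1=0 s2=0
t6.Δ4 clk=1 s3=0 s5=1 s0=0 s6=1 s4=0 s1=1 s2=0
t6.Δ5 clk=1 s3=0 s5=0 s0=0 s6=1 s4=0 s1=1 s2=0
t6.Δ6 clk=1 s3=0 s5=0 s0=0 s6=1 s4=0 s1=0 s2=0
t6.Δ7 clk=1 s3=0 s5=0 s0=0 s6=0 s4=0 s1=0 s2=0
t7.Δ0 clk=1 s3=0 s5=0 s0=0 s6=0 s4=0 s1=0 s2=0
t7.Δ1 clk=0 s3=0 s5=0 s0=0 s6=0 s4=0 s1=0 s2=0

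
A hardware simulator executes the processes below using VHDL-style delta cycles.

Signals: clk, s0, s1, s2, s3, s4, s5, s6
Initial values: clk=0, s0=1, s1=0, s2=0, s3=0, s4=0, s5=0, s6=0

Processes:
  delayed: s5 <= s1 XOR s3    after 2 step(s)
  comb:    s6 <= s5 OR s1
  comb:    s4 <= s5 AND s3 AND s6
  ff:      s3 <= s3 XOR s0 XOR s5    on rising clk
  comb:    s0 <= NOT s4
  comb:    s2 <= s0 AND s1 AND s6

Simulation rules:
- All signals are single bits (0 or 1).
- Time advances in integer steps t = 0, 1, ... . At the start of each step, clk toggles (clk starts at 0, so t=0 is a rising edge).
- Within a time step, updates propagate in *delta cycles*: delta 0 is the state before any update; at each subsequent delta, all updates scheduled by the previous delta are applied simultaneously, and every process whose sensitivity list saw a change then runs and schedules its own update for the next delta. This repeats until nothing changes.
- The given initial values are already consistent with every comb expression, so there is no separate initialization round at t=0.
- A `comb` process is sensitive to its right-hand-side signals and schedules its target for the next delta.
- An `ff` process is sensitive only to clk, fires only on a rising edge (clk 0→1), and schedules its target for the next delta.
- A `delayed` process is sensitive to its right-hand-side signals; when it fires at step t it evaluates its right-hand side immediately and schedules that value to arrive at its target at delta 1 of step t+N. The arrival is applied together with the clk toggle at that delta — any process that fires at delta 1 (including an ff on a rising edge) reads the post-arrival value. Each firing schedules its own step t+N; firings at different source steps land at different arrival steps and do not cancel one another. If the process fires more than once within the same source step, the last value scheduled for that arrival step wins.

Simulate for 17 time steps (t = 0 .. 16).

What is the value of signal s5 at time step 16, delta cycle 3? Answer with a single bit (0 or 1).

t=0 Δ0: s4=0 s1=0 s2=0 s0=1 s5=0 s3=0 clk=0 s6=0
  Δ1: clk:0→1
  Δ2: s3:0→1
  (2Δ to stable)
t=1 Δ0: s4=0 s1=0 s2=0 s0=1 s5=0 s3=1 clk=1 s6=0
  Δ1: clk:1→0
  (1Δ to stable)
t=2 Δ0: s4=0 s1=0 s2=0 s0=1 s5=0 s3=1 clk=0 s6=0
  Δ1: s5:0→1, clk:0→1
  Δ2: s6:0→1
  Δ3: s4:0→1
  Δ4: s0:1→0
  (4Δ to stable)
t=3 Δ0: s4=1 s1=0 s2=0 s0=0 s5=1 s3=1 clk=1 s6=1
  Δ1: clk:1→0
  (1Δ to stable)
t=4 Δ0: s4=1 s1=0 s2=0 s0=0 s5=1 s3=1 clk=0 s6=1
  Δ1: clk:0→1
  Δ2: s3:1→0
  Δ3: s4:1→0
  Δ4: s0:0→1
  (4Δ to stable)
t=5 Δ0: s4=0 s1=0 s2=0 s0=1 s5=1 s3=0 clk=1 s6=1
  Δ1: clk:1→0
  (1Δ to stable)
t=6 Δ0: s4=0 s1=0 s2=0 s0=1 s5=1 s3=0 clk=0 s6=1
  Δ1: s5:1→0, clk:0→1
  Δ2: s3:0→1, s6:1→0
  (2Δ to stable)
t=7 Δ0: s4=0 s1=0 s2=0 s0=1 s5=0 s3=1 clk=1 s6=0
  Δ1: clk:1→0
  (1Δ to stable)
t=8 Δ0: s4=0 s1=0 s2=0 s0=1 s5=0 s3=1 clk=0 s6=0
  Δ1: s5:0→1, clk:0→1
  Δ2: s6:0→1
  Δ3: s4:0→1
  Δ4: s0:1→0
  (4Δ to stable)
t=9 Δ0: s4=1 s1=0 s2=0 s0=0 s5=1 s3=1 clk=1 s6=1
  Δ1: clk:1→0
  (1Δ to stable)
t=10 Δ0: s4=1 s1=0 s2=0 s0=0 s5=1 s3=1 clk=0 s6=1
  Δ1: clk:0→1
  Δ2: s3:1→0
  Δ3: s4:1→0
  Δ4: s0:0→1
  (4Δ to stable)
t=11 Δ0: s4=0 s1=0 s2=0 s0=1 s5=1 s3=0 clk=1 s6=1
  Δ1: clk:1→0
  (1Δ to stable)
t=12 Δ0: s4=0 s1=0 s2=0 s0=1 s5=1 s3=0 clk=0 s6=1
  Δ1: s5:1→0, clk:0→1
  Δ2: s3:0→1, s6:1→0
  (2Δ to stable)
t=13 Δ0: s4=0 s1=0 s2=0 s0=1 s5=0 s3=1 clk=1 s6=0
  Δ1: clk:1→0
  (1Δ to stable)
t=14 Δ0: s4=0 s1=0 s2=0 s0=1 s5=0 s3=1 clk=0 s6=0
  Δ1: s5:0→1, clk:0→1
  Δ2: s6:0→1
  Δ3: s4:0→1
  Δ4: s0:1→0
  (4Δ to stable)
t=15 Δ0: s4=1 s1=0 s2=0 s0=0 s5=1 s3=1 clk=1 s6=1
  Δ1: clk:1→0
  (1Δ to stable)
t=16 Δ0: s4=1 s1=0 s2=0 s0=0 s5=1 s3=1 clk=0 s6=1
  Δ1: clk:0→1
  Δ2: s3:1→0
  Δ3: s4:1→0
  Δ4: s0:0→1
  (4Δ to stable)

1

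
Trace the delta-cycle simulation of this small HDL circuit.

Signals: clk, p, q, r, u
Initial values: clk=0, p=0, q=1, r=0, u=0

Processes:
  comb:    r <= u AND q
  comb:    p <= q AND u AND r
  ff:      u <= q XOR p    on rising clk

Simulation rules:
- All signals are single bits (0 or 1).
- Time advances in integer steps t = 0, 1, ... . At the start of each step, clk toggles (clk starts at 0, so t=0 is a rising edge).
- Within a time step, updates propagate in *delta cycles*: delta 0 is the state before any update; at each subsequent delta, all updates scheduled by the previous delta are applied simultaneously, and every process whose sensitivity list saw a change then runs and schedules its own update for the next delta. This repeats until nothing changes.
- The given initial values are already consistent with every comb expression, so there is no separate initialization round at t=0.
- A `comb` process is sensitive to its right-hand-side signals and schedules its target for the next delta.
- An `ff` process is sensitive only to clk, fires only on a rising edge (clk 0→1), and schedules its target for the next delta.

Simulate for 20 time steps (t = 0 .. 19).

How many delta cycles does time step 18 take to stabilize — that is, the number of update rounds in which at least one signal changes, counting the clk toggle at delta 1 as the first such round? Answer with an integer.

3

t=0 Δ0: p=0 q=1 clk=0 r=0 u=0
  Δ1: clk:0→1
  Δ2: u:0→1
  Δ3: r:0→1
  Δ4: p:0→1
  (4Δ to stable)
t=1 Δ0: p=1 q=1 clk=1 r=1 u=1
  Δ1: clk:1→0
  (1Δ to stable)
t=2 Δ0: p=1 q=1 clk=0 r=1 u=1
  Δ1: clk:0→1
  Δ2: u:1→0
  Δ3: p:1→0, r:1→0
  (3Δ to stable)
t=3 Δ0: p=0 q=1 clk=1 r=0 u=0
  Δ1: clk:1→0
  (1Δ to stable)
t=4 Δ0: p=0 q=1 clk=0 r=0 u=0
  Δ1: clk:0→1
  Δ2: u:0→1
  Δ3: r:0→1
  Δ4: p:0→1
  (4Δ to stable)
t=5 Δ0: p=1 q=1 clk=1 r=1 u=1
  Δ1: clk:1→0
  (1Δ to stable)
t=6 Δ0: p=1 q=1 clk=0 r=1 u=1
  Δ1: clk:0→1
  Δ2: u:1→0
  Δ3: p:1→0, r:1→0
  (3Δ to stable)
t=7 Δ0: p=0 q=1 clk=1 r=0 u=0
  Δ1: clk:1→0
  (1Δ to stable)
t=8 Δ0: p=0 q=1 clk=0 r=0 u=0
  Δ1: clk:0→1
  Δ2: u:0→1
  Δ3: r:0→1
  Δ4: p:0→1
  (4Δ to stable)
t=9 Δ0: p=1 q=1 clk=1 r=1 u=1
  Δ1: clk:1→0
  (1Δ to stable)
t=10 Δ0: p=1 q=1 clk=0 r=1 u=1
  Δ1: clk:0→1
  Δ2: u:1→0
  Δ3: p:1→0, r:1→0
  (3Δ to stable)
t=11 Δ0: p=0 q=1 clk=1 r=0 u=0
  Δ1: clk:1→0
  (1Δ to stable)
t=12 Δ0: p=0 q=1 clk=0 r=0 u=0
  Δ1: clk:0→1
  Δ2: u:0→1
  Δ3: r:0→1
  Δ4: p:0→1
  (4Δ to stable)
t=13 Δ0: p=1 q=1 clk=1 r=1 u=1
  Δ1: clk:1→0
  (1Δ to stable)
t=14 Δ0: p=1 q=1 clk=0 r=1 u=1
  Δ1: clk:0→1
  Δ2: u:1→0
  Δ3: p:1→0, r:1→0
  (3Δ to stable)
t=15 Δ0: p=0 q=1 clk=1 r=0 u=0
  Δ1: clk:1→0
  (1Δ to stable)
t=16 Δ0: p=0 q=1 clk=0 r=0 u=0
  Δ1: clk:0→1
  Δ2: u:0→1
  Δ3: r:0→1
  Δ4: p:0→1
  (4Δ to stable)
t=17 Δ0: p=1 q=1 clk=1 r=1 u=1
  Δ1: clk:1→0
  (1Δ to stable)
t=18 Δ0: p=1 q=1 clk=0 r=1 u=1
  Δ1: clk:0→1
  Δ2: u:1→0
  Δ3: p:1→0, r:1→0
  (3Δ to stable)
t=19 Δ0: p=0 q=1 clk=1 r=0 u=0
  Δ1: clk:1→0
  (1Δ to stable)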